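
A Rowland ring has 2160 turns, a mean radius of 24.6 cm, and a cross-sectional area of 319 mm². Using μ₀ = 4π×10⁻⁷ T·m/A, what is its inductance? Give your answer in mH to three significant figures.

L ≈ 1.21 mH

For a thin toroid, L = μ₀N²A/(2πR).
L = (4π×10⁻⁷)(2160)²(3.190×10^-4) / (2π×0.246 m) = 1.210×10^-3 H.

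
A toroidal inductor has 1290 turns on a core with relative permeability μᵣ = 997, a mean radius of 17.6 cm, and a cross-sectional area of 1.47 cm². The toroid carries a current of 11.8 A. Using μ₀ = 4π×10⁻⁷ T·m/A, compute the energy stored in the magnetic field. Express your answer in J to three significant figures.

L = μ₀μᵣN²A/(2πR) = (4π×10⁻⁷)(997)(1290)²(1.470×10^-4)/(2π×0.176) = 0.2771 H.
U = ½LI² = ½(0.2771)(11.8)² = 19.29 J.

U ≈ 19.3 J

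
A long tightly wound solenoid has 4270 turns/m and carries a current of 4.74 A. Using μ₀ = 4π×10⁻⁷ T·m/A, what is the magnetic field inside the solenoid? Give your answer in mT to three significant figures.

Inside a long solenoid, B = μ₀nI.
B = (4π×10⁻⁷)(4.270×10^3 m⁻¹)(4.74 A) = 2.543×10^-2 T.

B ≈ 25.4 mT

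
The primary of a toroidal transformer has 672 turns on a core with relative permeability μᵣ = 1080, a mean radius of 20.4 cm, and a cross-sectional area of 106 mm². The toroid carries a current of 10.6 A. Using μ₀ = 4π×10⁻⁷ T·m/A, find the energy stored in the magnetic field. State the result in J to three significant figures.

U ≈ 2.85 J

L = μ₀μᵣN²A/(2πR) = (4π×10⁻⁷)(1080)(672)²(1.060×10^-4)/(2π×0.204) = 5.068×10^-2 H.
U = ½LI² = ½(5.068×10^-2)(10.6)² = 2.847 J.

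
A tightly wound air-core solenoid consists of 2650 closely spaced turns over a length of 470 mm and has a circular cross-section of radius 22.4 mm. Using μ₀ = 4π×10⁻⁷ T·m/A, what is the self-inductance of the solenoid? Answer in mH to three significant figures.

L ≈ 29.6 mH

A = πr² = π(2.240×10^-2 m)² = 1.576×10^-3 m².
For a long solenoid, L = μ₀N²A/ℓ.
L = (4π×10⁻⁷)(2650)²(1.576×10^-3)/(0.47 m) = 2.960×10^-2 H.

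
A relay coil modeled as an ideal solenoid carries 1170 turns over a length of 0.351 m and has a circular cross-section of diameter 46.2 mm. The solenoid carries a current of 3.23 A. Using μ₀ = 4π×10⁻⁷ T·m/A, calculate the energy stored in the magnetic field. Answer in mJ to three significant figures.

U ≈ 42.9 mJ

A = π(d/2)² = π(2.310×10^-2 m)² = 1.676×10^-3 m².
L = μ₀N²A/ℓ = (4π×10⁻⁷)(1170)²(1.676×10^-3)/(0.351) = 8.216×10^-3 H.
U = ½LI² = ½(8.216×10^-3)(3.23)² = 4.286×10^-2 J.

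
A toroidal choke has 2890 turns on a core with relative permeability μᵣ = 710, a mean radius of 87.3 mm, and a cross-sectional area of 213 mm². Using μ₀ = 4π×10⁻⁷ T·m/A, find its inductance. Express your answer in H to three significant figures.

L ≈ 2.89 H

For a thin toroid, L = μ₀μᵣN²A/(2πR).
L = (4π×10⁻⁷)(710)(2890)²(2.130×10^-4) / (2π×8.730×10^-2 m) = 2.894 H.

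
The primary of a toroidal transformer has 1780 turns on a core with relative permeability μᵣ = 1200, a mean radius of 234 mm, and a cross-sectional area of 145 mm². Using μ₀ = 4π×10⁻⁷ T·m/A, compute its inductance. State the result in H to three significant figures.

L ≈ 0.471 H

For a thin toroid, L = μ₀μᵣN²A/(2πR).
L = (4π×10⁻⁷)(1200)(1780)²(1.450×10^-4) / (2π×0.234 m) = 0.4712 H.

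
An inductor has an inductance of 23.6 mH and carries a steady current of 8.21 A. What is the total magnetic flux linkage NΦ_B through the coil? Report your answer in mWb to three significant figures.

From L = NΦ_B/I, the flux linkage is NΦ_B = LI.
NΦ_B = (2.360×10^-2 H)(8.21 A) = 0.1938 Wb.

NΦ_B ≈ 194 mWb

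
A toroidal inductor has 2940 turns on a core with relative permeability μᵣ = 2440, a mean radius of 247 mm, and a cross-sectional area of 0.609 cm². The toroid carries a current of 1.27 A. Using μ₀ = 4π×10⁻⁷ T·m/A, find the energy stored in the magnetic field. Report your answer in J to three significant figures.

L = μ₀μᵣN²A/(2πR) = (4π×10⁻⁷)(2440)(2940)²(6.090×10^-5)/(2π×0.247) = 1.04 H.
U = ½LI² = ½(1.04)(1.27)² = 0.8387 J.

U ≈ 0.839 J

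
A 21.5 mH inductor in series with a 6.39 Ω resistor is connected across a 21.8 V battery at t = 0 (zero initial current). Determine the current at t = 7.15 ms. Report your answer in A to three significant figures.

I ≈ 3.00 A

τ = L/R = 2.150×10^-2/6.39 = 3.3646×10^-3 s; final current I_∞ = ε/R = 21.8/6.39 = 3.412 A.
I(t) = I_∞(1 − e^(−t/τ)) with t/τ = 2.125.
I = (3.412)(1 − e^(−2.125)) = 3.004 A.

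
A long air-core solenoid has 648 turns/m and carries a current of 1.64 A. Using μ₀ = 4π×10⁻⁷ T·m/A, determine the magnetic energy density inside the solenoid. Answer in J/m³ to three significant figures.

B = μ₀nI = (4π×10⁻⁷)(648)(1.64) = 1.335×10^-3 T.
u = B²/(2μ₀) = (1.335×10^-3)²/(2×4π×10⁻⁷) = 0.7096 J/m³.

u ≈ 0.710 J/m³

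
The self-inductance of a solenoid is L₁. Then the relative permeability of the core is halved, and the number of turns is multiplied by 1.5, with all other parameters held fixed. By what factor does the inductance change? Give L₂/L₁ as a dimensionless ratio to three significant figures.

For a solenoid, L ∝ μᵣN²A/ℓ.
L₂/L₁ = (0.5) × (1.5)^2 = 1.13.

L₂/L₁ = 1.13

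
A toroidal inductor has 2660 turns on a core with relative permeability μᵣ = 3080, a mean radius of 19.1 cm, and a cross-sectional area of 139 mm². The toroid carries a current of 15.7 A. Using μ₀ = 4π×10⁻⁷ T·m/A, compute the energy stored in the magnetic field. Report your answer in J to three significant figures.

U ≈ 391 J

L = μ₀μᵣN²A/(2πR) = (4π×10⁻⁷)(3080)(2660)²(1.390×10^-4)/(2π×0.191) = 3.172 H.
U = ½LI² = ½(3.172)(15.7)² = 390.9 J.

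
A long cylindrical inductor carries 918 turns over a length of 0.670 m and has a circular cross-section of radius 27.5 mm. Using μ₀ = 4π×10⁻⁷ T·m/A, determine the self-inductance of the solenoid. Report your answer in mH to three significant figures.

L ≈ 3.76 mH

A = πr² = π(2.750×10^-2 m)² = 2.376×10^-3 m².
For a long solenoid, L = μ₀N²A/ℓ.
L = (4π×10⁻⁷)(918)²(2.376×10^-3)/(0.67 m) = 3.755×10^-3 H.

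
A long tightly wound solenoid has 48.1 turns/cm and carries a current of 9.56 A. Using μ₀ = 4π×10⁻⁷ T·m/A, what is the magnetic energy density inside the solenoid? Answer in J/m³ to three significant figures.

u ≈ 1330 J/m³

B = μ₀nI = (4π×10⁻⁷)(4.810×10^3)(9.56) = 5.778×10^-2 T.
u = B²/(2μ₀) = (5.778×10^-2)²/(2×4π×10⁻⁷) = 1.329×10^3 J/m³.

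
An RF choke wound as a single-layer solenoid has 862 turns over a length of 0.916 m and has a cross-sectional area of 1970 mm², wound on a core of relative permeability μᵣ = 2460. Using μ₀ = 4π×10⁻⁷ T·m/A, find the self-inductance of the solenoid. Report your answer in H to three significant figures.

L ≈ 4.94 H

A = 1970 mm² = 1.970×10^-3 m².
For a long solenoid, L = μ₀μᵣN²A/ℓ.
L = (4π×10⁻⁷)(2460)(862)²(1.970×10^-3)/(0.916 m) = 4.94 H.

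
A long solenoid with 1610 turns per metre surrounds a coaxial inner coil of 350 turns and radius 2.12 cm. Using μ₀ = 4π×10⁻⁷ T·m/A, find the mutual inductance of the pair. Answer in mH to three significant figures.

The outer solenoid produces a uniform field B₁ = μ₀n₁I₁ across the inner coil,
so the flux linkage is N₂Φ = N₂B₁A₂ = μ₀n₁N₂A₂·I₁, giving M = μ₀n₁N₂A₂.
A₂ = πr² = π(2.120×10^-2 m)² = 1.412×10^-3 m².
M = (4π×10⁻⁷)(1610)(350)(1.412×10^-3) = 9.998×10^-4 H.

M ≈ 1.00 mH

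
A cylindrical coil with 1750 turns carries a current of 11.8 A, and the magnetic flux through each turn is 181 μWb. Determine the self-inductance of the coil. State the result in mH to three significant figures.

Self-inductance is defined by L = NΦ_B/I (flux linkage over current).
L = (1750)(1.810×10^-4 Wb)/(11.8 A) = 2.684×10^-2 H.

L ≈ 26.8 mH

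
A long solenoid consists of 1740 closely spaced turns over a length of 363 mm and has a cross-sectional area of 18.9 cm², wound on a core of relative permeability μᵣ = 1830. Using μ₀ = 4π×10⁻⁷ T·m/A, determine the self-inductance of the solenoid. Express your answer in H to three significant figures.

A = 18.9 cm² = 1.890×10^-3 m².
For a long solenoid, L = μ₀μᵣN²A/ℓ.
L = (4π×10⁻⁷)(1830)(1740)²(1.890×10^-3)/(0.363 m) = 36.25 H.

L ≈ 36.3 H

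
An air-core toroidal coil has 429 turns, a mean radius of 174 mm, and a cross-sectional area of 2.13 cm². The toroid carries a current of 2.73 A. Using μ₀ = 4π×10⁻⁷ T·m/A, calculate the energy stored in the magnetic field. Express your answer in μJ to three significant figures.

U ≈ 168 μJ

L = μ₀N²A/(2πR) = (4π×10⁻⁷)(429)²(2.130×10^-4)/(2π×0.174) = 4.506×10^-5 H.
U = ½LI² = ½(4.506×10^-5)(2.73)² = 1.679×10^-4 J.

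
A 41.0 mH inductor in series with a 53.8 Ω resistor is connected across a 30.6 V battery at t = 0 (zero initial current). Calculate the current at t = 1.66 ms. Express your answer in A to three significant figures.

τ = L/R = 4.100×10^-2/53.8 = 7.621×10^-4 s; final current I_∞ = ε/R = 30.6/53.8 = 0.5688 A.
I(t) = I_∞(1 − e^(−t/τ)) with t/τ = 2.178.
I = (0.5688)(1 − e^(−2.178)) = 0.5044 A.

I ≈ 0.504 A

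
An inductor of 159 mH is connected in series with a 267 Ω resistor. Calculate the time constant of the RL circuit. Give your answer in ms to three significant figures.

τ = L/R = (0.159 H)/(267 Ω) = 5.955×10^-4 s.

τ ≈ 0.596 ms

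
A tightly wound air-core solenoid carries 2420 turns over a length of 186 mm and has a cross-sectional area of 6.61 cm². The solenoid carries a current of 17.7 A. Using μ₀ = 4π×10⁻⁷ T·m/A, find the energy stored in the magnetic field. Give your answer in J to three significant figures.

A = 6.61 cm² = 6.610×10^-4 m².
L = μ₀N²A/ℓ = (4π×10⁻⁷)(2420)²(6.610×10^-4)/(0.186) = 2.615×10^-2 H.
U = ½LI² = ½(2.615×10^-2)(17.7)² = 4.097 J.

U ≈ 4.10 J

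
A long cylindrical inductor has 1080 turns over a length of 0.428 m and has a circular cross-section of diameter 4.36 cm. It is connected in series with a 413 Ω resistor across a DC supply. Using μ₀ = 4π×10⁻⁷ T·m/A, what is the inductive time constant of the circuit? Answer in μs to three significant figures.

τ ≈ 12.4 μs

A = π(d/2)² = π(2.180×10^-2 m)² = 1.493×10^-3 m².
L = μ₀N²A/ℓ = (4π×10⁻⁷)(1080)²(1.493×10^-3)/(0.428) = 5.113×10^-3 H.
τ = L/R = (5.113×10^-3)/(413) = 1.238×10^-5 s.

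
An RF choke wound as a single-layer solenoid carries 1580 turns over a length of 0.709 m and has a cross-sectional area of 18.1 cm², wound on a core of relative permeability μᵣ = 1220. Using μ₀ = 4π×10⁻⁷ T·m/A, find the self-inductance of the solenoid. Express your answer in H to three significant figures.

L ≈ 9.77 H

A = 18.1 cm² = 1.810×10^-3 m².
For a long solenoid, L = μ₀μᵣN²A/ℓ.
L = (4π×10⁻⁷)(1220)(1580)²(1.810×10^-3)/(0.709 m) = 9.77 H.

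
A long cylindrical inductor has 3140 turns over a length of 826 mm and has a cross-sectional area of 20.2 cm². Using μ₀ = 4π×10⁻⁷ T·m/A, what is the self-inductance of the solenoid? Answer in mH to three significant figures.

A = 20.2 cm² = 2.020×10^-3 m².
For a long solenoid, L = μ₀N²A/ℓ.
L = (4π×10⁻⁷)(3140)²(2.020×10^-3)/(0.826 m) = 3.030×10^-2 H.

L ≈ 30.3 mH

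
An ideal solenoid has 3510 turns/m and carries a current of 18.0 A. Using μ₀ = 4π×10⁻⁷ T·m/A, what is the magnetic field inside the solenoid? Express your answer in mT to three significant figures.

Inside a long solenoid, B = μ₀nI.
B = (4π×10⁻⁷)(3.510×10^3 m⁻¹)(18.0 A) = 7.939×10^-2 T.

B ≈ 79.4 mT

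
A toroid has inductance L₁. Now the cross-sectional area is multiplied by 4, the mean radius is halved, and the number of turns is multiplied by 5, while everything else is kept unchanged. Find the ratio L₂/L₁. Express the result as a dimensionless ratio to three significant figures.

For a toroid, L ∝ μᵣN²A/R.
L₂/L₁ = (4) × (0.5)^-1 × (5)^2 = 200.

L₂/L₁ = 200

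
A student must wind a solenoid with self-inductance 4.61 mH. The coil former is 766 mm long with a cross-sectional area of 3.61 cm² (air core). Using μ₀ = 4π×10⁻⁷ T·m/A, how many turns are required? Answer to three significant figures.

N ≈ 2790 turns

A = 3.61 cm² = 3.610×10^-4 m².
From L = μ₀N²A/ℓ, N = √(Lℓ / (μ₀A)).
N = √[(4.610×10^-3)(0.766) / ((4π×10⁻⁷)×3.610×10^-4)] = √(7.784×10^6) ≈ 2790.0.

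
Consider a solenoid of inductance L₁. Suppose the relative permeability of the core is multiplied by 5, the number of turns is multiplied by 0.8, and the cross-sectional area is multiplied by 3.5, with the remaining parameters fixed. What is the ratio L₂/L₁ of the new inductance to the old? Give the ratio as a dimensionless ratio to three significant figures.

L₂/L₁ = 11.2

For a solenoid, L ∝ μᵣN²A/ℓ.
L₂/L₁ = (5) × (0.8)^2 × (3.5) = 11.2.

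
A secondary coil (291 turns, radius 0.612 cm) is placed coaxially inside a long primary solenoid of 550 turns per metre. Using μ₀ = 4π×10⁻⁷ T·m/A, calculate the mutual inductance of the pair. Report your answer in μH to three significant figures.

M ≈ 23.7 μH

The outer solenoid produces a uniform field B₁ = μ₀n₁I₁ across the inner coil,
so the flux linkage is N₂Φ = N₂B₁A₂ = μ₀n₁N₂A₂·I₁, giving M = μ₀n₁N₂A₂.
A₂ = πr² = π(6.120×10^-3 m)² = 1.177×10^-4 m².
M = (4π×10⁻⁷)(550)(291)(1.177×10^-4) = 2.367×10^-5 H.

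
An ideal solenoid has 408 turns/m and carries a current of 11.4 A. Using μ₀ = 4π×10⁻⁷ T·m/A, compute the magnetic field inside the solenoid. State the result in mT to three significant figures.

B ≈ 5.84 mT

Inside a long solenoid, B = μ₀nI.
B = (4π×10⁻⁷)(408 m⁻¹)(11.4 A) = 5.8449×10^-3 T.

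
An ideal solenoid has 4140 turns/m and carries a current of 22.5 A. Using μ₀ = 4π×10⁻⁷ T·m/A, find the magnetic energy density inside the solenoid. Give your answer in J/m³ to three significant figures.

u ≈ 5450 J/m³

B = μ₀nI = (4π×10⁻⁷)(4.140×10^3)(22.5) = 0.1171 T.
u = B²/(2μ₀) = (0.1171)²/(2×4π×10⁻⁷) = 5.452×10^3 J/m³.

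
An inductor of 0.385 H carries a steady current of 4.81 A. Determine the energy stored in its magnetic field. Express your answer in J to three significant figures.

U ≈ 4.45 J

Stored magnetic energy: U = ½LI².
U = ½(0.385 H)(4.81 A)² = 4.454 J.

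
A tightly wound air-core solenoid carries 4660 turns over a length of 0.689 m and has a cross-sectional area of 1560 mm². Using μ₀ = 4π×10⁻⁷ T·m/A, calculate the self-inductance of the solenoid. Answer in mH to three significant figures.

L ≈ 61.8 mH

A = 1560 mm² = 1.560×10^-3 m².
For a long solenoid, L = μ₀N²A/ℓ.
L = (4π×10⁻⁷)(4660)²(1.560×10^-3)/(0.689 m) = 6.179×10^-2 H.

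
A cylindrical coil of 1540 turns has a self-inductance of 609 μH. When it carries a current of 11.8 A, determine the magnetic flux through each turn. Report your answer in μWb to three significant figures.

From L = NΦ_B/I, the flux per turn is Φ_B = LI/N.
Φ_B = (6.090×10^-4 H)(11.8 A)/1540 = 4.666×10^-6 Wb.

Φ_B ≈ 4.67 μWb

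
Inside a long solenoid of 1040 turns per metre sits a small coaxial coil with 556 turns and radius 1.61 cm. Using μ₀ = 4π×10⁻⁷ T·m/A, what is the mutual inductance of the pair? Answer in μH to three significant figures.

M ≈ 592 μH

The outer solenoid produces a uniform field B₁ = μ₀n₁I₁ across the inner coil,
so the flux linkage is N₂Φ = N₂B₁A₂ = μ₀n₁N₂A₂·I₁, giving M = μ₀n₁N₂A₂.
A₂ = πr² = π(1.610×10^-2 m)² = 8.143×10^-4 m².
M = (4π×10⁻⁷)(1040)(556)(8.143×10^-4) = 5.917×10^-4 H.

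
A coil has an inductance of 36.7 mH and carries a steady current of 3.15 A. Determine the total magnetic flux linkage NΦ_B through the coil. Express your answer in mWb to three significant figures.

From L = NΦ_B/I, the flux linkage is NΦ_B = LI.
NΦ_B = (3.670×10^-2 H)(3.15 A) = 0.1156 Wb.

NΦ_B ≈ 116 mWb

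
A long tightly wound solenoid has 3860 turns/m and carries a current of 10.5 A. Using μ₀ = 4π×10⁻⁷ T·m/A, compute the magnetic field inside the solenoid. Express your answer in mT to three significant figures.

B ≈ 50.9 mT

Inside a long solenoid, B = μ₀nI.
B = (4π×10⁻⁷)(3.860×10^3 m⁻¹)(10.5 A) = 5.093×10^-2 T.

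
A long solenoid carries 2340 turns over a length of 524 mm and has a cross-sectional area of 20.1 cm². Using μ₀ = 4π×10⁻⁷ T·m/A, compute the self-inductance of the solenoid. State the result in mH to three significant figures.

L ≈ 26.4 mH

A = 20.1 cm² = 2.010×10^-3 m².
For a long solenoid, L = μ₀N²A/ℓ.
L = (4π×10⁻⁷)(2340)²(2.010×10^-3)/(0.524 m) = 2.639×10^-2 H.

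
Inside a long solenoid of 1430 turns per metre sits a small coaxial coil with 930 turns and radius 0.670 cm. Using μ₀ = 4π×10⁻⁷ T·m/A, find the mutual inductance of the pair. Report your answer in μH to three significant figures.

The outer solenoid produces a uniform field B₁ = μ₀n₁I₁ across the inner coil,
so the flux linkage is N₂Φ = N₂B₁A₂ = μ₀n₁N₂A₂·I₁, giving M = μ₀n₁N₂A₂.
A₂ = πr² = π(6.700×10^-3 m)² = 1.410×10^-4 m².
M = (4π×10⁻⁷)(1430)(930)(1.410×10^-4) = 2.357×10^-4 H.

M ≈ 236 μH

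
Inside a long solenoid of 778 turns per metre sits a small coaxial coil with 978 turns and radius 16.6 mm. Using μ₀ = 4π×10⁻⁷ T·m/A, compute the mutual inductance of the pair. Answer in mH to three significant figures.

The outer solenoid produces a uniform field B₁ = μ₀n₁I₁ across the inner coil,
so the flux linkage is N₂Φ = N₂B₁A₂ = μ₀n₁N₂A₂·I₁, giving M = μ₀n₁N₂A₂.
A₂ = πr² = π(1.660×10^-2 m)² = 8.657×10^-4 m².
M = (4π×10⁻⁷)(778)(978)(8.657×10^-4) = 8.277×10^-4 H.

M ≈ 0.828 mH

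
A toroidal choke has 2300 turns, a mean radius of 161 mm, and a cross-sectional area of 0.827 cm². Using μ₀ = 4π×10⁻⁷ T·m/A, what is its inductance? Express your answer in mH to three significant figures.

L ≈ 0.543 mH

For a thin toroid, L = μ₀N²A/(2πR).
L = (4π×10⁻⁷)(2300)²(8.270×10^-5) / (2π×0.161 m) = 5.4346×10^-4 H.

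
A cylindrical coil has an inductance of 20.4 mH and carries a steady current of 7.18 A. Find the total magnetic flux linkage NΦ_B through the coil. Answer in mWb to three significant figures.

From L = NΦ_B/I, the flux linkage is NΦ_B = LI.
NΦ_B = (2.040×10^-2 H)(7.18 A) = 0.14647 Wb.

NΦ_B ≈ 146 mWb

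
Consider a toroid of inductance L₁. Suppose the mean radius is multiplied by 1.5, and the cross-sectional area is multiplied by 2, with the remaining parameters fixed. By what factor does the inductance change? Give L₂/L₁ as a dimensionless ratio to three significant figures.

L₂/L₁ = 1.33

For a toroid, L ∝ μᵣN²A/R.
L₂/L₁ = (1.5)^-1 × (2) = 1.33.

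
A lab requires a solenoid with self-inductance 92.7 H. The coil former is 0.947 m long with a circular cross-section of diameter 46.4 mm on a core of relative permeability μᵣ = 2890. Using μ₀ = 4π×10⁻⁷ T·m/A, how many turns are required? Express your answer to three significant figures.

N ≈ 3780 turns

A = π(d/2)² = π(2.320×10^-2 m)² = 1.691×10^-3 m².
From L = μ₀μᵣN²A/ℓ, N = √(Lℓ / (μ₀μᵣA)).
N = √[(92.7)(0.947) / ((4π×10⁻⁷)(2890)×1.691×10^-3)] = √(1.430×10^7) ≈ 3780.9.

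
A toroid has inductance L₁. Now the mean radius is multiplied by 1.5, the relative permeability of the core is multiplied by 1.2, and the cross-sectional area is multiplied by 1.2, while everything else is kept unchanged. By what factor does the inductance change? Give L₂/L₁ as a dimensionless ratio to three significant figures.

For a toroid, L ∝ μᵣN²A/R.
L₂/L₁ = (1.5)^-1 × (1.2) × (1.2) = 0.960.

L₂/L₁ = 0.960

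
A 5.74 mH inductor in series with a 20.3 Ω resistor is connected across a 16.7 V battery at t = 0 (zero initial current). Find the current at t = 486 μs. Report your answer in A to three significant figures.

I ≈ 0.675 A

τ = L/R = 5.740×10^-3/20.3 = 2.828×10^-4 s; final current I_∞ = ε/R = 16.7/20.3 = 0.8227 A.
I(t) = I_∞(1 − e^(−t/τ)) with t/τ = 1.719.
I = (0.8227)(1 − e^(−1.719)) = 0.6752 A.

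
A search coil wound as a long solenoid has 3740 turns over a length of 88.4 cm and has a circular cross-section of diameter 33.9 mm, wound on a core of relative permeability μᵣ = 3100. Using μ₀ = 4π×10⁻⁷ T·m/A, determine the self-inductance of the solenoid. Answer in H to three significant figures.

A = π(d/2)² = π(1.695×10^-2 m)² = 9.026×10^-4 m².
For a long solenoid, L = μ₀μᵣN²A/ℓ.
L = (4π×10⁻⁷)(3100)(3740)²(9.026×10^-4)/(0.884 m) = 55.64 H.

L ≈ 55.6 H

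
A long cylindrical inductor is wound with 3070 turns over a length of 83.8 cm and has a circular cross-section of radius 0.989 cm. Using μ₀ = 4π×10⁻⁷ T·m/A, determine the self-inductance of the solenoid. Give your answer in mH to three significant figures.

L ≈ 4.34 mH

A = πr² = π(9.890×10^-3 m)² = 3.073×10^-4 m².
For a long solenoid, L = μ₀N²A/ℓ.
L = (4π×10⁻⁷)(3070)²(3.073×10^-4)/(0.838 m) = 4.343×10^-3 H.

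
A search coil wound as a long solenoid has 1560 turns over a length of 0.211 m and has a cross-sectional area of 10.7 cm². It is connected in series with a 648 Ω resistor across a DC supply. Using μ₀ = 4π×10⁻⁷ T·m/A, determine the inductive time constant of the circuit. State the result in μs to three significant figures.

τ ≈ 23.9 μs

A = 10.7 cm² = 1.070×10^-3 m².
L = μ₀N²A/ℓ = (4π×10⁻⁷)(1560)²(1.070×10^-3)/(0.211) = 1.551×10^-2 H.
τ = L/R = (1.551×10^-2)/(648) = 2.393×10^-5 s.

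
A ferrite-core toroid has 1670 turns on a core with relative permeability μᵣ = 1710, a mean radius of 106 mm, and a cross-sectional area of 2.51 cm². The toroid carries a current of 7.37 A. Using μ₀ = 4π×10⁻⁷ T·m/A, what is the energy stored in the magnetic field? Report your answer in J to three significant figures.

U ≈ 61.3 J

L = μ₀μᵣN²A/(2πR) = (4π×10⁻⁷)(1710)(1670)²(2.510×10^-4)/(2π×0.106) = 2.259 H.
U = ½LI² = ½(2.259)(7.37)² = 61.34 J.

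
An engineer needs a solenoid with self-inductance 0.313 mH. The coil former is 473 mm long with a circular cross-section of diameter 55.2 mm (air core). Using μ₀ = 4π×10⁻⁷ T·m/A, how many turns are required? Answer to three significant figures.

A = π(d/2)² = π(2.760×10^-2 m)² = 2.393×10^-3 m².
From L = μ₀N²A/ℓ, N = √(Lℓ / (μ₀A)).
N = √[(3.130×10^-4)(0.473) / ((4π×10⁻⁷)×2.393×10^-3)] = √(4.923×10^4) ≈ 221.9.

N ≈ 222 turns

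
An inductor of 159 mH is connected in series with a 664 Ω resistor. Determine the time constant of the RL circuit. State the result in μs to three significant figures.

τ = L/R = (0.159 H)/(664 Ω) = 2.3946×10^-4 s.

τ ≈ 239 μs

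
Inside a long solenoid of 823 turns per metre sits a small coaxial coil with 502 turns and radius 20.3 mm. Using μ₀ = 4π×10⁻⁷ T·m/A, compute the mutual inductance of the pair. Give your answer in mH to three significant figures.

The outer solenoid produces a uniform field B₁ = μ₀n₁I₁ across the inner coil,
so the flux linkage is N₂Φ = N₂B₁A₂ = μ₀n₁N₂A₂·I₁, giving M = μ₀n₁N₂A₂.
A₂ = πr² = π(2.030×10^-2 m)² = 1.2946×10^-3 m².
M = (4π×10⁻⁷)(823)(502)(1.2946×10^-3) = 6.721×10^-4 H.

M ≈ 0.672 mH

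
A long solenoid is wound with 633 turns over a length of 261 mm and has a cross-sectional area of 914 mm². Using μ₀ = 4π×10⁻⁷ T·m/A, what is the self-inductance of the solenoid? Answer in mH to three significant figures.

A = 914 mm² = 9.140×10^-4 m².
For a long solenoid, L = μ₀N²A/ℓ.
L = (4π×10⁻⁷)(633)²(9.140×10^-4)/(0.261 m) = 1.763×10^-3 H.

L ≈ 1.76 mH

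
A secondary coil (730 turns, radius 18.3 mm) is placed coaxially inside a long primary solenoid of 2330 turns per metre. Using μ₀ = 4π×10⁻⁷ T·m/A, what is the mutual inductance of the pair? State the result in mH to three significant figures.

The outer solenoid produces a uniform field B₁ = μ₀n₁I₁ across the inner coil,
so the flux linkage is N₂Φ = N₂B₁A₂ = μ₀n₁N₂A₂·I₁, giving M = μ₀n₁N₂A₂.
A₂ = πr² = π(1.830×10^-2 m)² = 1.052×10^-3 m².
M = (4π×10⁻⁷)(2330)(730)(1.052×10^-3) = 2.249×10^-3 H.

M ≈ 2.25 mH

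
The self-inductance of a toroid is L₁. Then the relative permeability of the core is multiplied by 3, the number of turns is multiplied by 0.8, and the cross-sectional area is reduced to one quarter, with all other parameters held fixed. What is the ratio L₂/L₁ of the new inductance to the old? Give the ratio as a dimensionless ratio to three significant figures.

For a toroid, L ∝ μᵣN²A/R.
L₂/L₁ = (3) × (0.8)^2 × (0.25) = 0.480.

L₂/L₁ = 0.480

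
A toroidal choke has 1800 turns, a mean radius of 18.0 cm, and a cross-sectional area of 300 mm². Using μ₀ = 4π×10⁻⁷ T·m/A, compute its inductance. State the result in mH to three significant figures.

L ≈ 1.08 mH

For a thin toroid, L = μ₀N²A/(2πR).
L = (4π×10⁻⁷)(1800)²(3.000×10^-4) / (2π×0.18 m) = 1.080×10^-3 H.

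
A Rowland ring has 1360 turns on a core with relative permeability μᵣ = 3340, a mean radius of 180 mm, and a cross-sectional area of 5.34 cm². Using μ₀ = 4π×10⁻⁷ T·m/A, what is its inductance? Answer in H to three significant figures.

For a thin toroid, L = μ₀μᵣN²A/(2πR).
L = (4π×10⁻⁷)(3340)(1360)²(5.340×10^-4) / (2π×0.18 m) = 3.665 H.

L ≈ 3.67 H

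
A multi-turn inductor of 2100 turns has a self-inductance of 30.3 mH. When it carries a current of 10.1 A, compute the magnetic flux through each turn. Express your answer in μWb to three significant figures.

Φ_B ≈ 146 μWb

From L = NΦ_B/I, the flux per turn is Φ_B = LI/N.
Φ_B = (3.030×10^-2 H)(10.1 A)/2100 = 1.457×10^-4 Wb.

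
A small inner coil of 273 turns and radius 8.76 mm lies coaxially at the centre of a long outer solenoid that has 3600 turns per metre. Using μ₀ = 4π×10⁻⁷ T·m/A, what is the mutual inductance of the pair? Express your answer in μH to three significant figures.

The outer solenoid produces a uniform field B₁ = μ₀n₁I₁ across the inner coil,
so the flux linkage is N₂Φ = N₂B₁A₂ = μ₀n₁N₂A₂·I₁, giving M = μ₀n₁N₂A₂.
A₂ = πr² = π(8.760×10^-3 m)² = 2.411×10^-4 m².
M = (4π×10⁻⁷)(3600)(273)(2.411×10^-4) = 2.977×10^-4 H.

M ≈ 298 μH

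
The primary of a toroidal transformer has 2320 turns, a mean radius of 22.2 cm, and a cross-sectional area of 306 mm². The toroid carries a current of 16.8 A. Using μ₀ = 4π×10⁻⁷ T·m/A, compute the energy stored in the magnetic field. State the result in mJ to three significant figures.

L = μ₀N²A/(2πR) = (4π×10⁻⁷)(2320)²(3.060×10^-4)/(2π×0.222) = 1.484×10^-3 H.
U = ½LI² = ½(1.484×10^-3)(16.8)² = 0.2094 J.

U ≈ 209 mJ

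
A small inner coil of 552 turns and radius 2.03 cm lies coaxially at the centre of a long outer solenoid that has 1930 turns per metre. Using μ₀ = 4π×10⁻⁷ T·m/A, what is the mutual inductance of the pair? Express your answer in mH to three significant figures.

M ≈ 1.73 mH

The outer solenoid produces a uniform field B₁ = μ₀n₁I₁ across the inner coil,
so the flux linkage is N₂Φ = N₂B₁A₂ = μ₀n₁N₂A₂·I₁, giving M = μ₀n₁N₂A₂.
A₂ = πr² = π(2.030×10^-2 m)² = 1.2946×10^-3 m².
M = (4π×10⁻⁷)(1930)(552)(1.2946×10^-3) = 1.733×10^-3 H.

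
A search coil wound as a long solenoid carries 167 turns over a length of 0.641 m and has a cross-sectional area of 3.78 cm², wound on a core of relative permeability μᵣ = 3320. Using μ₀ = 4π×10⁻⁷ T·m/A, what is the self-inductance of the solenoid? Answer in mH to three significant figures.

L ≈ 68.6 mH

A = 3.78 cm² = 3.780×10^-4 m².
For a long solenoid, L = μ₀μᵣN²A/ℓ.
L = (4π×10⁻⁷)(3320)(167)²(3.780×10^-4)/(0.641 m) = 6.861×10^-2 H.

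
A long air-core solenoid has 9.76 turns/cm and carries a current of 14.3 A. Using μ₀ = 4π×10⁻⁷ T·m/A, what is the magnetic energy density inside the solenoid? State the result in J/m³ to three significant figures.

u ≈ 122 J/m³

B = μ₀nI = (4π×10⁻⁷)(976)(14.3) = 1.754×10^-2 T.
u = B²/(2μ₀) = (1.754×10^-2)²/(2×4π×10⁻⁷) = 122.4 J/m³.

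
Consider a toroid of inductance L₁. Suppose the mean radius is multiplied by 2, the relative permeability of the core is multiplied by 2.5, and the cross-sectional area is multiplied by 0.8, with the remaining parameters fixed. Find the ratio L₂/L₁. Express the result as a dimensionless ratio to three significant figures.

For a toroid, L ∝ μᵣN²A/R.
L₂/L₁ = (2)^-1 × (2.5) × (0.8) = 1.00.

L₂/L₁ = 1.00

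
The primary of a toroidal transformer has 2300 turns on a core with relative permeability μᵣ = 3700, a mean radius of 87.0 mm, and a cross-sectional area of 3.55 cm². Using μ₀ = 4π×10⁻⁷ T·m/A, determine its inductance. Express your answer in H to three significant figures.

L ≈ 16.0 H

For a thin toroid, L = μ₀μᵣN²A/(2πR).
L = (4π×10⁻⁷)(3700)(2300)²(3.550×10^-4) / (2π×8.700×10^-2 m) = 15.97 H.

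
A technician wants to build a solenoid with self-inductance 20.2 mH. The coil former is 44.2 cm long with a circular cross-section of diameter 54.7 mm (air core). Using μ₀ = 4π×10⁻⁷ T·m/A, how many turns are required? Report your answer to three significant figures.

A = π(d/2)² = π(2.735×10^-2 m)² = 2.350×10^-3 m².
From L = μ₀N²A/ℓ, N = √(Lℓ / (μ₀A)).
N = √[(2.020×10^-2)(0.442) / ((4π×10⁻⁷)×2.350×10^-3)] = √(3.023×10^6) ≈ 1738.8.

N ≈ 1740 turns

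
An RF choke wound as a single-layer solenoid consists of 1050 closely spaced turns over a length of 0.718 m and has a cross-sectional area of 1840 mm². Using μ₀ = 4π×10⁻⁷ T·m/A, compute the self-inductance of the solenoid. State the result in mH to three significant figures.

L ≈ 3.55 mH

A = 1840 mm² = 1.840×10^-3 m².
For a long solenoid, L = μ₀N²A/ℓ.
L = (4π×10⁻⁷)(1050)²(1.840×10^-3)/(0.718 m) = 3.550×10^-3 H.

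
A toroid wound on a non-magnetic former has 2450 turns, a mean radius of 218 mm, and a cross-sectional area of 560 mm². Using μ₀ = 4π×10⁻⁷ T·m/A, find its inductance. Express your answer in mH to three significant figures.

For a thin toroid, L = μ₀N²A/(2πR).
L = (4π×10⁻⁷)(2450)²(5.600×10^-4) / (2π×0.218 m) = 3.084×10^-3 H.

L ≈ 3.08 mH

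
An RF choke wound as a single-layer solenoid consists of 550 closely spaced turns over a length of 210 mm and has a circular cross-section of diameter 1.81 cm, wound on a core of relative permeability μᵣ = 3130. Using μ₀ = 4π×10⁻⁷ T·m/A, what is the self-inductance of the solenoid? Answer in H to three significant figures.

L ≈ 1.46 H

A = π(d/2)² = π(9.050×10^-3 m)² = 2.573×10^-4 m².
For a long solenoid, L = μ₀μᵣN²A/ℓ.
L = (4π×10⁻⁷)(3130)(550)²(2.573×10^-4)/(0.21 m) = 1.458 H.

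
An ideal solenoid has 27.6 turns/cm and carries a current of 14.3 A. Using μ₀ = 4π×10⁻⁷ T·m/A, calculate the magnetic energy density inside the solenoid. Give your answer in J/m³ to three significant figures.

u ≈ 979 J/m³

B = μ₀nI = (4π×10⁻⁷)(2.760×10^3)(14.3) = 4.960×10^-2 T.
u = B²/(2μ₀) = (4.960×10^-2)²/(2×4π×10⁻⁷) = 978.7 J/m³.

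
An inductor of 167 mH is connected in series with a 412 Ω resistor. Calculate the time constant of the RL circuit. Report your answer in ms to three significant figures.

τ ≈ 0.405 ms

τ = L/R = (0.167 H)/(412 Ω) = 4.053×10^-4 s.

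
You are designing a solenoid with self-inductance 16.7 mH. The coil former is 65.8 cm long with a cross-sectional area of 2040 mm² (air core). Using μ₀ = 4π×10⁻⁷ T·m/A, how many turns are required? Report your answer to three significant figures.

N ≈ 2070 turns

A = 2040 mm² = 2.040×10^-3 m².
From L = μ₀N²A/ℓ, N = √(Lℓ / (μ₀A)).
N = √[(1.670×10^-2)(0.658) / ((4π×10⁻⁷)×2.040×10^-3)] = √(4.286×10^6) ≈ 2070.4.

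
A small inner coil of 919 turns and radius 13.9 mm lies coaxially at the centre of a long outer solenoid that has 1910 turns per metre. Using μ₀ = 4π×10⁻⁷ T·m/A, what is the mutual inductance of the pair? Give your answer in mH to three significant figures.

M ≈ 1.34 mH

The outer solenoid produces a uniform field B₁ = μ₀n₁I₁ across the inner coil,
so the flux linkage is N₂Φ = N₂B₁A₂ = μ₀n₁N₂A₂·I₁, giving M = μ₀n₁N₂A₂.
A₂ = πr² = π(1.390×10^-2 m)² = 6.070×10^-4 m².
M = (4π×10⁻⁷)(1910)(919)(6.070×10^-4) = 1.339×10^-3 H.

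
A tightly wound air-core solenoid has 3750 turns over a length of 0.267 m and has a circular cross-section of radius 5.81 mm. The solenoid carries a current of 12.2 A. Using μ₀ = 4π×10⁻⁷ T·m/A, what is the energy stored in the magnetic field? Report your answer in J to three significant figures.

U ≈ 0.522 J

A = πr² = π(5.810×10^-3 m)² = 1.060×10^-4 m².
L = μ₀N²A/ℓ = (4π×10⁻⁷)(3750)²(1.060×10^-4)/(0.267) = 7.019×10^-3 H.
U = ½LI² = ½(7.019×10^-3)(12.2)² = 0.5223 J.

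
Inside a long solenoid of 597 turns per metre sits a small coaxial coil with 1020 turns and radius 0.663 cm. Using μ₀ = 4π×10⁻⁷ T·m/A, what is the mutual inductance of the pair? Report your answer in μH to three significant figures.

M ≈ 106 μH

The outer solenoid produces a uniform field B₁ = μ₀n₁I₁ across the inner coil,
so the flux linkage is N₂Φ = N₂B₁A₂ = μ₀n₁N₂A₂·I₁, giving M = μ₀n₁N₂A₂.
A₂ = πr² = π(6.630×10^-3 m)² = 1.381×10^-4 m².
M = (4π×10⁻⁷)(597)(1020)(1.381×10^-4) = 1.057×10^-4 H.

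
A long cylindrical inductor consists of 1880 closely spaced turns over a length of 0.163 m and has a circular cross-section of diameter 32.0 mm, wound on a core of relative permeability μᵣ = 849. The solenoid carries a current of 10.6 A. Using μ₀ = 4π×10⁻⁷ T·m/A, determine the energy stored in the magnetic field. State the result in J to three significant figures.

A = π(d/2)² = π(1.600×10^-2 m)² = 8.042×10^-4 m².
L = μ₀μᵣN²A/ℓ = (4π×10⁻⁷)(849)(1880)²(8.042×10^-4)/(0.163) = 18.61 H.
U = ½LI² = ½(18.61)(10.6)² = 1.045×10^3 J.

U ≈ 1050 J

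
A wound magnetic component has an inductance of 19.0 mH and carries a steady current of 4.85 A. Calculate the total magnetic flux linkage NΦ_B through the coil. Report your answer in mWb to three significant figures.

From L = NΦ_B/I, the flux linkage is NΦ_B = LI.
NΦ_B = (1.900×10^-2 H)(4.85 A) = 9.215×10^-2 Wb.

NΦ_B ≈ 92.2 mWb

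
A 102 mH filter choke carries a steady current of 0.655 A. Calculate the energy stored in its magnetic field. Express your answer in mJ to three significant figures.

U ≈ 21.9 mJ

Stored magnetic energy: U = ½LI².
U = ½(0.102 H)(0.655 A)² = 2.188×10^-2 J.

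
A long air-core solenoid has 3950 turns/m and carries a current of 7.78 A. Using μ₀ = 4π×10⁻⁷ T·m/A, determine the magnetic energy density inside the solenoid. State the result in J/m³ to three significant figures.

u ≈ 593 J/m³

B = μ₀nI = (4π×10⁻⁷)(3.950×10^3)(7.78) = 3.862×10^-2 T.
u = B²/(2μ₀) = (3.862×10^-2)²/(2×4π×10⁻⁷) = 593.4 J/m³.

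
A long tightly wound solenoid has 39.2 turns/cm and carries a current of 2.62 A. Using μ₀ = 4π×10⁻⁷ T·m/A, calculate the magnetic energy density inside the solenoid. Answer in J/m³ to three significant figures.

u ≈ 66.3 J/m³

B = μ₀nI = (4π×10⁻⁷)(3.920×10^3)(2.62) = 1.291×10^-2 T.
u = B²/(2μ₀) = (1.291×10^-2)²/(2×4π×10⁻⁷) = 66.28 J/m³.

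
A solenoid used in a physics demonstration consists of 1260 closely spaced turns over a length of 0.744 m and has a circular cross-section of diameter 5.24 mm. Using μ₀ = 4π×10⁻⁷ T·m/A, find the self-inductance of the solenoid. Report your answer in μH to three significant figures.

A = π(d/2)² = π(2.620×10^-3 m)² = 2.157×10^-5 m².
For a long solenoid, L = μ₀N²A/ℓ.
L = (4π×10⁻⁷)(1260)²(2.157×10^-5)/(0.744 m) = 5.783×10^-5 H.

L ≈ 57.8 μH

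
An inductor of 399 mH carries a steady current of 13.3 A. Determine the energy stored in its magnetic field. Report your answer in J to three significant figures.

Stored magnetic energy: U = ½LI².
U = ½(0.399 H)(13.3 A)² = 35.29 J.

U ≈ 35.3 J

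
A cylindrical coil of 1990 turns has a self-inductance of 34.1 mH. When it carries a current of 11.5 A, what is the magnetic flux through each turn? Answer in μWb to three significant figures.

Φ_B ≈ 197 μWb

From L = NΦ_B/I, the flux per turn is Φ_B = LI/N.
Φ_B = (3.410×10^-2 H)(11.5 A)/1990 = 1.971×10^-4 Wb.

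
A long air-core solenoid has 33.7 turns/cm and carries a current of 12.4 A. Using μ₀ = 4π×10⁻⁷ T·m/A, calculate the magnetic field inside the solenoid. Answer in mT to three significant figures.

B ≈ 52.5 mT

Inside a long solenoid, B = μ₀nI.
B = (4π×10⁻⁷)(3.370×10^3 m⁻¹)(12.4 A) = 5.251×10^-2 T.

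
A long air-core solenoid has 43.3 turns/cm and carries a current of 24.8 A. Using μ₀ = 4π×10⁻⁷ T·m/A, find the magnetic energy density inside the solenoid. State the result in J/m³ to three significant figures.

B = μ₀nI = (4π×10⁻⁷)(4.330×10^3)(24.8) = 0.1349 T.
u = B²/(2μ₀) = (0.1349)²/(2×4π×10⁻⁷) = 7.245×10^3 J/m³.

u ≈ 7250 J/m³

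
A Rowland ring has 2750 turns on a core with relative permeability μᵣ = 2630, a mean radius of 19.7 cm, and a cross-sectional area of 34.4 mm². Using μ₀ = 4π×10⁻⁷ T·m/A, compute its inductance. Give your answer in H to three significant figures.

For a thin toroid, L = μ₀μᵣN²A/(2πR).
L = (4π×10⁻⁷)(2630)(2750)²(3.440×10^-5) / (2π×0.197 m) = 0.6946 H.

L ≈ 0.695 H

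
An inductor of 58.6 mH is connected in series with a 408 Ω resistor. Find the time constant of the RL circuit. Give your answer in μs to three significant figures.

τ ≈ 144 μs

τ = L/R = (5.860×10^-2 H)/(408 Ω) = 1.436×10^-4 s.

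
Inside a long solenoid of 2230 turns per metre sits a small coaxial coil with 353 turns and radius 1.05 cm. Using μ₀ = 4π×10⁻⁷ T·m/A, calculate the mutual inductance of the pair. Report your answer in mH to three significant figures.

M ≈ 0.343 mH

The outer solenoid produces a uniform field B₁ = μ₀n₁I₁ across the inner coil,
so the flux linkage is N₂Φ = N₂B₁A₂ = μ₀n₁N₂A₂·I₁, giving M = μ₀n₁N₂A₂.
A₂ = πr² = π(1.050×10^-2 m)² = 3.464×10^-4 m².
M = (4π×10⁻⁷)(2230)(353)(3.464×10^-4) = 3.426×10^-4 H.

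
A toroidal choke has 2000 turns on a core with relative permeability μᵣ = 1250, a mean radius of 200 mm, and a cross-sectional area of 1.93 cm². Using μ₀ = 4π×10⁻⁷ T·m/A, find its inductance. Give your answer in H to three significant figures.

For a thin toroid, L = μ₀μᵣN²A/(2πR).
L = (4π×10⁻⁷)(1250)(2000)²(1.930×10^-4) / (2π×0.2 m) = 0.965 H.

L ≈ 0.965 H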